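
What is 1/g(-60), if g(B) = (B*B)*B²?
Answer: 1/12960000 ≈ 7.7161e-8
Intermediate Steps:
g(B) = B⁴ (g(B) = B²*B² = B⁴)
1/g(-60) = 1/((-60)⁴) = 1/12960000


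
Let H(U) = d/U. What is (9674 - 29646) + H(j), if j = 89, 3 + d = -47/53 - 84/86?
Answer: -4050951816/202831 ≈ -19972.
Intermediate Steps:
d = -11084/2279 (d = -3 + (-47/53 - 84/86) = -3 + (-47*1/53 - 84*1/86) = -3 + (-47/53 - 42/43) = -3 - 4247/2279 = -11084/2279 ≈ -4.8635)
H(U) = -11084/(2279*U)
(9674 - 29646) + H(j) = (9674 - 29646) - 11084/2279/89 = -19972 - 11084/2279*1/89 = -19972 - 11084/202831 = -4050951816/202831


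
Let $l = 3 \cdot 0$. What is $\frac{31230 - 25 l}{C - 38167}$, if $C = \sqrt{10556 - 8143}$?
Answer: $- \frac{198659235}{242786246} - \frac{5205 \sqrt{2413}}{242786246} \approx -0.8193$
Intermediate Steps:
$l = 0$
$C = \sqrt{2413} \approx 49.122$
$\frac{31230 - 25 l}{C - 38167} = \frac{31230 - 0}{\sqrt{2413} - 38167} = \frac{31230 + 0}{-38167 + \sqrt{2413}} = \frac{31230}{-38167 + \sqrt{2413}}$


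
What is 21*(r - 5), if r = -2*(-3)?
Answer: 21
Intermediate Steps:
r = 6
21*(r - 5) = 21*(6 - 5) = 21*1 = 21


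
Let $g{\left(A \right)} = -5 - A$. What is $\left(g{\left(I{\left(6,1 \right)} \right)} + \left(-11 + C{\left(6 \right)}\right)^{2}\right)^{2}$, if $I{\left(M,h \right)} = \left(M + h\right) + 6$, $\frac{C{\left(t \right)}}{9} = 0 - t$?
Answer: $17698849$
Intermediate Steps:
$C{\left(t \right)} = - 9 t$ ($C{\left(t \right)} = 9 \left(0 - t\right) = 9 \left(- t\right) = - 9 t$)
$I{\left(M,h \right)} = 6 + M + h$
$\left(g{\left(I{\left(6,1 \right)} \right)} + \left(-11 + C{\left(6 \right)}\right)^{2}\right)^{2} = \left(\left(-5 - \left(6 + 6 + 1\right)\right) + \left(-11 - 54\right)^{2}\right)^{2} = \left(\left(-5 - 13\right) + \left(-11 - 54\right)^{2}\right)^{2} = \left(\left(-5 - 13\right) + \left(-65\right)^{2}\right)^{2} = \left(-18 + 4225\right)^{2} = 4207^{2} = 17698849$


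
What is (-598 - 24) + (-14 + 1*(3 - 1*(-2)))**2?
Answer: -541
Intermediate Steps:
(-598 - 24) + (-14 + 1*(3 - 1*(-2)))**2 = -622 + (-14 + 1*(3 + 2))**2 = -622 + (-14 + 1*5)**2 = -622 + (-14 + 5)**2 = -622 + (-9)**2 = -622 + 81 = -541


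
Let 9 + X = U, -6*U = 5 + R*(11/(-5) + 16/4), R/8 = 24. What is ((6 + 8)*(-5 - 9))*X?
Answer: 198254/15 ≈ 13217.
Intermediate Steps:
R = 192 (R = 8*24 = 192)
U = -1753/30 (U = -(5 + 192*(11/(-5) + 16/4))/6 = -(5 + 192*(11*(-⅕) + 16*(¼)))/6 = -(5 + 192*(-11/5 + 4))/6 = -(5 + 192*(9/5))/6 = -(5 + 1728/5)/6 = -⅙*1753/5 = -1753/30 ≈ -58.433)
X = -2023/30 (X = -9 - 1753/30 = -2023/30 ≈ -67.433)
((6 + 8)*(-5 - 9))*X = ((6 + 8)*(-5 - 9))*(-2023/30) = (14*(-14))*(-2023/30) = -196*(-2023/30) = 198254/15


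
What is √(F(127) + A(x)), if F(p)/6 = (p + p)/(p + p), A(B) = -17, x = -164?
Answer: I*√11 ≈ 3.3166*I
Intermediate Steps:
F(p) = 6 (F(p) = 6*((p + p)/(p + p)) = 6*((2*p)/((2*p))) = 6*((2*p)*(1/(2*p))) = 6*1 = 6)
√(F(127) + A(x)) = √(6 - 17) = √(-11) = I*√11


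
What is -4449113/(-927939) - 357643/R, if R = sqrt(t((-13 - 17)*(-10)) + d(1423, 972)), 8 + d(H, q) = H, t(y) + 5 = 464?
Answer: 4449113/927939 - 357643*sqrt(1874)/1874 ≈ -8256.8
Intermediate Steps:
t(y) = 459 (t(y) = -5 + 464 = 459)
d(H, q) = -8 + H
R = sqrt(1874) (R = sqrt(459 + (-8 + 1423)) = sqrt(459 + 1415) = sqrt(1874) ≈ 43.290)
-4449113/(-927939) - 357643/R = -4449113/(-927939) - 357643*sqrt(1874)/1874 = -4449113*(-1/927939) - 357643*sqrt(1874)/1874 = 4449113/927939 - 357643*sqrt(1874)/1874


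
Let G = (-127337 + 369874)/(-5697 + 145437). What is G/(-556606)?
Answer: -242537/77780122440 ≈ -3.1182e-6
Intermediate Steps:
G = 242537/139740 ≈ 1.7356
G/(-556606) = (242537/139740)/(-556606) = (242537/139740)*(-1/556606) = -242537/77780122440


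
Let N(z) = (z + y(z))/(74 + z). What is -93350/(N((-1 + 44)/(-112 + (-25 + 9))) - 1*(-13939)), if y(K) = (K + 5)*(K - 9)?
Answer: -112665235200/16822427449 ≈ -6.6973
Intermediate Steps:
y(K) = (-9 + K)*(5 + K) (y(K) = (5 + K)*(-9 + K) = (-9 + K)*(5 + K))
N(z) = (-45 + z² - 3*z)/(74 + z) (N(z) = (z + (-45 + z² - 4*z))/(74 + z) = (-45 + z² - 3*z)/(74 + z))
-93350/(N((-1 + 44)/(-112 + (-25 + 9))) - 1*(-13939)) = -93350/((-45 + ((-1 + 44)/(-112 + (-25 + 9)))² - 3*(-1 + 44)/(-112 + (-25 + 9)))/(74 + (-1 + 44)/(-112 + (-25 + 9))) - 1*(-13939)) = -93350/((-45 + (43/(-112 - 16))² - 129/(-112 - 16))/(74 + 43/(-112 - 16)) + 13939) = -93350/((-45 + (43/(-128))² - 129/(-128))/(74 + 43/(-128)) + 13939) = -93350/((-45 + (43*(-1/128))² - 129*(-1)/128)/(74 + 43*(-1/128)) + 13939) = -93350/((-45 + (-43/128)² - 3*(-43/128))/(74 - 43/128) + 13939) = -93350/((-45 + 1849/16384 + 129/128)/(9429/128) + 13939) = -93350/((128/9429)*(-718919/16384) + 13939) = -93350/(-718919/1206912 + 13939) = -93350/16822427449/1206912 = -93350*1206912/16822427449 = -112665235200/16822427449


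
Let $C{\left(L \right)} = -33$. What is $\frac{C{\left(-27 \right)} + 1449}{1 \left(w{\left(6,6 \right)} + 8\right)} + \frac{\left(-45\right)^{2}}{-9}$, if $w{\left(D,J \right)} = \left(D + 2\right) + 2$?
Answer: $- \frac{439}{3} \approx -146.33$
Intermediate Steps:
$w{\left(D,J \right)} = 4 + D$ ($w{\left(D,J \right)} = \left(2 + D\right) + 2 = 4 + D$)
$\frac{C{\left(-27 \right)} + 1449}{1 \left(w{\left(6,6 \right)} + 8\right)} + \frac{\left(-45\right)^{2}}{-9} = \frac{-33 + 1449}{1 \left(\left(4 + 6\right) + 8\right)} + \frac{\left(-45\right)^{2}}{-9} = \frac{1416}{1 \left(10 + 8\right)} + 2025 \left(- \frac{1}{9}\right) = \frac{1416}{1 \cdot 18} - 225 = \frac{1416}{18} - 225 = 1416 \cdot \frac{1}{18} - 225 = \frac{236}{3} - 225 = - \frac{439}{3}$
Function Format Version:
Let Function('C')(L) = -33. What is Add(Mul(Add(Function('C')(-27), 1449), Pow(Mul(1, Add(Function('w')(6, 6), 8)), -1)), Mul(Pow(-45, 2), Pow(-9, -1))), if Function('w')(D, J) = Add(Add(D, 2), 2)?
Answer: Rational(-439, 3) ≈ -146.33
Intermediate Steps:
Function('w')(D, J) = Add(4, D) (Function('w')(D, J) = Add(Add(2, D), 2) = Add(4, D))
Add(Mul(Add(Function('C')(-27), 1449), Pow(Mul(1, Add(Function('w')(6, 6), 8)), -1)), Mul(Pow(-45, 2), Pow(-9, -1))) = Add(Mul(Add(-33, 1449), Pow(Mul(1, Add(Add(4, 6), 8)), -1)), Mul(Pow(-45, 2), Pow(-9, -1))) = Add(Mul(1416, Pow(Mul(1, Add(10, 8)), -1)), Mul(2025, Rational(-1, 9))) = Add(Mul(1416, Pow(Mul(1, 18), -1)), -225) = Add(Mul(1416, Pow(18, -1)), -225) = Add(Mul(1416, Rational(1, 18)), -225) = Add(Rational(236, 3), -225) = Rational(-439, 3)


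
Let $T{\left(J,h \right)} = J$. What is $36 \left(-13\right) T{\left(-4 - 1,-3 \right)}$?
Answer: $2340$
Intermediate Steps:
$36 \left(-13\right) T{\left(-4 - 1,-3 \right)} = 36 \left(-13\right) \left(-4 - 1\right) = - 468 \left(-4 - 1\right) = \left(-468\right) \left(-5\right) = 2340$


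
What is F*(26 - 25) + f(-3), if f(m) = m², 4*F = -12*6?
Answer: -9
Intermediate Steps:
F = -18 (F = (-12*6)/4 = (¼)*(-72) = -18)
F*(26 - 25) + f(-3) = -18*(26 - 25) + (-3)² = -18*1 + 9 = -18 + 9 = -9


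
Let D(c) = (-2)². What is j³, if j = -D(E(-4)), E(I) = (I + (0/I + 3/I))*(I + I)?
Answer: -64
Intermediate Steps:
E(I) = 2*I*(I + 3/I) (E(I) = (I + (0 + 3/I))*(2*I) = (I + 3/I)*(2*I) = 2*I*(I + 3/I))
D(c) = 4
j = -4 (j = -1*4 = -4)
j³ = (-4)³ = -64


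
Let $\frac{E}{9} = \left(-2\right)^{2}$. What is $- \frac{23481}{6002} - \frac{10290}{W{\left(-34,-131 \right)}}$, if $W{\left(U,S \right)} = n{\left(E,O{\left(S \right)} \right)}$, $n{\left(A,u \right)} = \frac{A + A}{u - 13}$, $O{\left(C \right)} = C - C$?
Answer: $\frac{66766409}{36012} \approx 1854.0$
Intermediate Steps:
$O{\left(C \right)} = 0$
$E = 36$ ($E = 9 \left(-2\right)^{2} = 9 \cdot 4 = 36$)
$n{\left(A,u \right)} = \frac{2 A}{-13 + u}$
$W{\left(U,S \right)} = - \frac{72}{13}$ ($W{\left(U,S \right)} = 2 \cdot 36 \frac{1}{-13 + 0} = 2 \cdot 36 \frac{1}{-13} = 2 \cdot 36 \left(- \frac{1}{13}\right) = - \frac{72}{13}$)
$- \frac{23481}{6002} - \frac{10290}{W{\left(-34,-131 \right)}} = - \frac{23481}{6002} - \frac{10290}{- \frac{72}{13}} = \left(-23481\right) \frac{1}{6002} - - \frac{22295}{12} = - \frac{23481}{6002} + \frac{22295}{12} = \frac{66766409}{36012}$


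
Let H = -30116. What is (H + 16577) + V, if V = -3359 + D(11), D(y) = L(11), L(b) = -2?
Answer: -16900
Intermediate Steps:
D(y) = -2
V = -3361 (V = -3359 - 2 = -3361)
(H + 16577) + V = (-30116 + 16577) - 3361 = -13539 - 3361 = -16900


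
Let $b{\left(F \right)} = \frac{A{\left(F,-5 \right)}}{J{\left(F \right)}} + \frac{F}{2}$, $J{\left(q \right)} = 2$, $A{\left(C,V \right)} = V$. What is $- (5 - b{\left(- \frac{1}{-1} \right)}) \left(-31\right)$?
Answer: $217$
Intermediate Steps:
$b{\left(F \right)} = - \frac{5}{2} + \frac{F}{2}$
$- (5 - b{\left(- \frac{1}{-1} \right)}) \left(-31\right) = - (5 - \left(- \frac{5}{2} + \frac{\left(-1\right) \frac{1}{-1}}{2}\right)) \left(-31\right) = - (5 - \left(- \frac{5}{2} + \frac{\left(-1\right) \left(-1\right)}{2}\right)) \left(-31\right) = - (5 - \left(- \frac{5}{2} + \frac{1}{2} \cdot 1\right)) \left(-31\right) = - (5 - \left(- \frac{5}{2} + \frac{1}{2}\right)) \left(-31\right) = - (5 - -2) \left(-31\right) = - (5 + 2) \left(-31\right) = \left(-1\right) 7 \left(-31\right) = \left(-7\right) \left(-31\right) = 217$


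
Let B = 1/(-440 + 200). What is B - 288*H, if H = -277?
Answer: 19146239/240 ≈ 79776.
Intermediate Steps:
B = -1/240 (B = 1/(-240) = -1/240 ≈ -0.0041667)
B - 288*H = -1/240 - 288*(-277) = -1/240 + 79776 = 19146239/240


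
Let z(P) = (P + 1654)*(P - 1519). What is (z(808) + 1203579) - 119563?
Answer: -666466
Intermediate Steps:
z(P) = (-1519 + P)*(1654 + P) (z(P) = (1654 + P)*(-1519 + P) = (-1519 + P)*(1654 + P))
(z(808) + 1203579) - 119563 = ((-2512426 + 808² + 135*808) + 1203579) - 119563 = ((-2512426 + 652864 + 109080) + 1203579) - 119563 = (-1750482 + 1203579) - 119563 = -546903 - 119563 = -666466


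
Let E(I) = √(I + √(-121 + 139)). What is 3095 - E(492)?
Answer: 3095 - √(492 + 3*√2) ≈ 3072.7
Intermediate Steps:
E(I) = √(I + 3*√2) (E(I) = √(I + √18) = √(I + 3*√2))
3095 - E(492) = 3095 - √(492 + 3*√2)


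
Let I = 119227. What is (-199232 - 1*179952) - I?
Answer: -498411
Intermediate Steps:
(-199232 - 1*179952) - I = (-199232 - 1*179952) - 1*119227 = (-199232 - 179952) - 119227 = -379184 - 119227 = -498411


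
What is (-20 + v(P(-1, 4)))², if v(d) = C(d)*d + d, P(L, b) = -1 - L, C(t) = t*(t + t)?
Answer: 400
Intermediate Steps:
C(t) = 2*t² (C(t) = t*(2*t) = 2*t²)
v(d) = d + 2*d³ (v(d) = (2*d²)*d + d = 2*d³ + d = d + 2*d³)
(-20 + v(P(-1, 4)))² = (-20 + ((-1 - 1*(-1)) + 2*(-1 - 1*(-1))³))² = (-20 + ((-1 + 1) + 2*(-1 + 1)³))² = (-20 + (0 + 2*0³))² = (-20 + (0 + 2*0))² = (-20 + (0 + 0))² = (-20 + 0)² = (-20)² = 400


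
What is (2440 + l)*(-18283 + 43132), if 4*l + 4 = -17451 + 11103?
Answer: 21171348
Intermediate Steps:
l = -1588 (l = -1 + (-17451 + 11103)/4 = -1 + (¼)*(-6348) = -1 - 1587 = -1588)
(2440 + l)*(-18283 + 43132) = (2440 - 1588)*(-18283 + 43132) = 852*24849 = 21171348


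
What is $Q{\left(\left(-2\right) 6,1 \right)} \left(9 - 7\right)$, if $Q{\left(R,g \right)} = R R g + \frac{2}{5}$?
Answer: $\frac{1444}{5} \approx 288.8$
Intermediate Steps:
$Q{\left(R,g \right)} = \frac{2}{5} + g R^{2}$ ($Q{\left(R,g \right)} = R^{2} g + 2 \cdot \frac{1}{5} = g R^{2} + \frac{2}{5} = \frac{2}{5} + g R^{2}$)
$Q{\left(\left(-2\right) 6,1 \right)} \left(9 - 7\right) = \left(\frac{2}{5} + 1 \left(\left(-2\right) 6\right)^{2}\right) \left(9 - 7\right) = \left(\frac{2}{5} + 1 \left(-12\right)^{2}\right) 2 = \left(\frac{2}{5} + 1 \cdot 144\right) 2 = \left(\frac{2}{5} + 144\right) 2 = \frac{722}{5} \cdot 2 = \frac{1444}{5}$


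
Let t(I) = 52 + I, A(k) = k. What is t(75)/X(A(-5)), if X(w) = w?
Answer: -127/5 ≈ -25.400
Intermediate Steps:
t(75)/X(A(-5)) = (52 + 75)/(-5) = 127*(-1/5) = -127/5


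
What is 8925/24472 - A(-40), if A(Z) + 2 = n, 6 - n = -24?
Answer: -96613/3496 ≈ -27.635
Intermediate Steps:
n = 30 (n = 6 - 1*(-24) = 6 + 24 = 30)
A(Z) = 28 (A(Z) = -2 + 30 = 28)
8925/24472 - A(-40) = 8925/24472 - 1*28 = 8925*(1/24472) - 28 = 1275/3496 - 28 = -96613/3496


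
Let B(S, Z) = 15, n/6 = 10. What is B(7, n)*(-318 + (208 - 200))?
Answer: -4650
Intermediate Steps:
n = 60 (n = 6*10 = 60)
B(7, n)*(-318 + (208 - 200)) = 15*(-318 + (208 - 200)) = 15*(-318 + 8) = 15*(-310) = -4650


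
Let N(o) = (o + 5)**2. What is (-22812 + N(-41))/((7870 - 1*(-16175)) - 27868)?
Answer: 21516/3823 ≈ 5.6280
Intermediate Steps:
N(o) = (5 + o)**2
(-22812 + N(-41))/((7870 - 1*(-16175)) - 27868) = (-22812 + (5 - 41)**2)/((7870 - 1*(-16175)) - 27868) = (-22812 + (-36)**2)/((7870 + 16175) - 27868) = (-22812 + 1296)/(24045 - 27868) = -21516/(-3823) = -21516*(-1/3823) = 21516/3823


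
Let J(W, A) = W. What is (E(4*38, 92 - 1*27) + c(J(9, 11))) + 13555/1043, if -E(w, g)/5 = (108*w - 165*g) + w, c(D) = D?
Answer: -30448303/1043 ≈ -29193.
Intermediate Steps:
E(w, g) = -545*w + 825*g (E(w, g) = -5*((108*w - 165*g) + w) = -5*((-165*g + 108*w) + w) = -5*(-165*g + 109*w) = -545*w + 825*g)
(E(4*38, 92 - 1*27) + c(J(9, 11))) + 13555/1043 = ((-2180*38 + 825*(92 - 1*27)) + 9) + 13555/1043 = ((-545*152 + 825*(92 - 27)) + 9) + 13555*(1/1043) = ((-82840 + 825*65) + 9) + 13555/1043 = ((-82840 + 53625) + 9) + 13555/1043 = (-29215 + 9) + 13555/1043 = -29206 + 13555/1043 = -30448303/1043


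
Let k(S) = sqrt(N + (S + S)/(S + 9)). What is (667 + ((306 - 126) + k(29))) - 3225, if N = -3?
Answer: -2378 + 2*I*sqrt(133)/19 ≈ -2378.0 + 1.214*I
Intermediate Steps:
k(S) = sqrt(-3 + 2*S/(9 + S)) (k(S) = sqrt(-3 + (S + S)/(S + 9)) = sqrt(-3 + (2*S)/(9 + S)) = sqrt(-3 + 2*S/(9 + S)))
(667 + ((306 - 126) + k(29))) - 3225 = (667 + ((306 - 126) + sqrt((-27 - 1*29)/(9 + 29)))) - 3225 = (667 + (180 + sqrt((-27 - 29)/38))) - 3225 = (667 + (180 + sqrt((1/38)*(-56)))) - 3225 = (667 + (180 + sqrt(-28/19))) - 3225 = (667 + (180 + 2*I*sqrt(133)/19)) - 3225 = (847 + 2*I*sqrt(133)/19) - 3225 = -2378 + 2*I*sqrt(133)/19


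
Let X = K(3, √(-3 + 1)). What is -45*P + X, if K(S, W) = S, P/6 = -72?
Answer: 19443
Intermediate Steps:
P = -432 (P = 6*(-72) = -432)
X = 3
-45*P + X = -45*(-432) + 3 = 19440 + 3 = 19443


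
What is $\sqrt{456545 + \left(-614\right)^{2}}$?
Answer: $\sqrt{833541} \approx 912.98$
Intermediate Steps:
$\sqrt{456545 + \left(-614\right)^{2}} = \sqrt{456545 + 376996} = \sqrt{833541}$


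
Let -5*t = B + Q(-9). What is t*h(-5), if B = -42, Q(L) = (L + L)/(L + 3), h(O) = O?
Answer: -39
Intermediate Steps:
Q(L) = 2*L/(3 + L) (Q(L) = (2*L)/(3 + L) = 2*L/(3 + L))
t = 39/5 (t = -(-42 + 2*(-9)/(3 - 9))/5 = -(-42 + 2*(-9)/(-6))/5 = -(-42 + 2*(-9)*(-⅙))/5 = -(-42 + 3)/5 = -⅕*(-39) = 39/5 ≈ 7.8000)
t*h(-5) = (39/5)*(-5) = -39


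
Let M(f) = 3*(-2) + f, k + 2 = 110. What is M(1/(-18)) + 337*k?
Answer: 655019/18 ≈ 36390.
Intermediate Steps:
k = 108 (k = -2 + 110 = 108)
M(f) = -6 + f
M(1/(-18)) + 337*k = (-6 + 1/(-18)) + 337*108 = (-6 - 1/18) + 36396 = -109/18 + 36396 = 655019/18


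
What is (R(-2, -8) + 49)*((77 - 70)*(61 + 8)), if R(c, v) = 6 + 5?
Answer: 28980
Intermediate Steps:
R(c, v) = 11
(R(-2, -8) + 49)*((77 - 70)*(61 + 8)) = (11 + 49)*((77 - 70)*(61 + 8)) = 60*(7*69) = 60*483 = 28980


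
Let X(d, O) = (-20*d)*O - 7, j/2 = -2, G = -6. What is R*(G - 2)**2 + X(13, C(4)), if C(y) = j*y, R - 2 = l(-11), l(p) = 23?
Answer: 5753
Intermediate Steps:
j = -4 (j = 2*(-2) = -4)
R = 25 (R = 2 + 23 = 25)
C(y) = -4*y
X(d, O) = -7 - 20*O*d (X(d, O) = -20*O*d - 7 = -7 - 20*O*d)
R*(G - 2)**2 + X(13, C(4)) = 25*(-6 - 2)**2 + (-7 - 20*(-4*4)*13) = 25*(-8)**2 + (-7 - 20*(-16)*13) = 25*64 + (-7 + 4160) = 1600 + 4153 = 5753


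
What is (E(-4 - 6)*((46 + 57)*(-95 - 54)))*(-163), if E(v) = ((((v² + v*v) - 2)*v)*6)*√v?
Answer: -29718544680*I*√10 ≈ -9.3978e+10*I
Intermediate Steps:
E(v) = 6*v^(3/2)*(-2 + 2*v²) (E(v) = ((((v² + v²) - 2)*v)*6)*√v = (((2*v² - 2)*v)*6)*√v = (((-2 + 2*v²)*v)*6)*√v = ((v*(-2 + 2*v²))*6)*√v = (6*v*(-2 + 2*v²))*√v = 6*v^(3/2)*(-2 + 2*v²))
(E(-4 - 6)*((46 + 57)*(-95 - 54)))*(-163) = ((12*(-4 - 6)^(3/2)*(-1 + (-4 - 6)²))*((46 + 57)*(-95 - 54)))*(-163) = ((12*(-10)^(3/2)*(-1 + (-10)²))*(103*(-149)))*(-163) = ((12*(-10*I*√10)*(-1 + 100))*(-15347))*(-163) = ((12*(-10*I*√10)*99)*(-15347))*(-163) = (-11880*I*√10*(-15347))*(-163) = (182322360*I*√10)*(-163) = -29718544680*I*√10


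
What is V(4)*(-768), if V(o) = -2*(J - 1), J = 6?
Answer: 7680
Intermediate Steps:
V(o) = -10 (V(o) = -2*(6 - 1) = -2*5 = -10)
V(4)*(-768) = -10*(-768) = 7680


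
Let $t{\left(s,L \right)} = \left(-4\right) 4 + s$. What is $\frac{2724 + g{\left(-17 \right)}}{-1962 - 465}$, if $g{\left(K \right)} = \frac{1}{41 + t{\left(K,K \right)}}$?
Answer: $- \frac{21793}{19416} \approx -1.1224$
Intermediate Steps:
$t{\left(s,L \right)} = -16 + s$
$g{\left(K \right)} = \frac{1}{25 + K}$ ($g{\left(K \right)} = \frac{1}{41 + \left(-16 + K\right)} = \frac{1}{25 + K}$)
$\frac{2724 + g{\left(-17 \right)}}{-1962 - 465} = \frac{2724 + \frac{1}{25 - 17}}{-1962 - 465} = \frac{2724 + \frac{1}{8}}{-2427} = \left(2724 + \frac{1}{8}\right) \left(- \frac{1}{2427}\right) = \frac{21793}{8} \left(- \frac{1}{2427}\right) = - \frac{21793}{19416}$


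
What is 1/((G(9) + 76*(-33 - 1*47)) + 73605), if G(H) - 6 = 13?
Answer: 1/67544 ≈ 1.4805e-5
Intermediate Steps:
G(H) = 19 (G(H) = 6 + 13 = 19)
1/((G(9) + 76*(-33 - 1*47)) + 73605) = 1/((19 + 76*(-33 - 1*47)) + 73605) = 1/((19 + 76*(-33 - 47)) + 73605) = 1/((19 + 76*(-80)) + 73605) = 1/((19 - 6080) + 73605) = 1/(-6061 + 73605) = 1/67544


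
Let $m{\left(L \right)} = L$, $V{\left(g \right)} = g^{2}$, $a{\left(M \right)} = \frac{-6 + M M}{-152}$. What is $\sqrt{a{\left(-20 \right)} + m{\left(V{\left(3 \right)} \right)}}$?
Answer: $\frac{\sqrt{9253}}{38} \approx 2.5314$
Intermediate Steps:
$a{\left(M \right)} = \frac{3}{76} - \frac{M^{2}}{152}$ ($a{\left(M \right)} = \left(-6 + M^{2}\right) \left(- \frac{1}{152}\right) = \frac{3}{76} - \frac{M^{2}}{152}$)
$\sqrt{a{\left(-20 \right)} + m{\left(V{\left(3 \right)} \right)}} = \sqrt{\left(\frac{3}{76} - \frac{\left(-20\right)^{2}}{152}\right) + 3^{2}} = \sqrt{\left(\frac{3}{76} - \frac{50}{19}\right) + 9} = \sqrt{- \frac{197}{76} + 9} = \sqrt{\frac{487}{76}} = \frac{\sqrt{9253}}{38}$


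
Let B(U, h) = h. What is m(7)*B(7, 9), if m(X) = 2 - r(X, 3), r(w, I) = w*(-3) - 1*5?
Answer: 252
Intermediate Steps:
r(w, I) = -5 - 3*w (r(w, I) = -3*w - 5 = -5 - 3*w)
m(X) = 7 + 3*X (m(X) = 2 - (-5 - 3*X) = 2 + (5 + 3*X) = 7 + 3*X)
m(7)*B(7, 9) = (7 + 3*7)*9 = (7 + 21)*9 = 28*9 = 252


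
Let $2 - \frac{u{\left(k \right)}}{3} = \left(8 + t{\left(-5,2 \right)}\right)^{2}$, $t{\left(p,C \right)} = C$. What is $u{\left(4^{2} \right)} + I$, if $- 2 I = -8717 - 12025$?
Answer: $10077$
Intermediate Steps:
$I = 10371$ ($I = - \frac{-8717 - 12025}{2} = \left(- \frac{1}{2}\right) \left(-20742\right) = 10371$)
$u{\left(k \right)} = -294$ ($u{\left(k \right)} = 6 - 3 \left(8 + 2\right)^{2} = 6 - 3 \cdot 10^{2} = 6 - 300 = -294$)
$u{\left(4^{2} \right)} + I = -294 + 10371 = 10077$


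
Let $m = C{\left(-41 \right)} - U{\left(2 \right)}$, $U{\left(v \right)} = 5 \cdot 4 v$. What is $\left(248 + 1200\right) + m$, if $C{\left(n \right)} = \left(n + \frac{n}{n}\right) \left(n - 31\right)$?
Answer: $4288$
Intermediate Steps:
$U{\left(v \right)} = 20 v$
$C{\left(n \right)} = \left(1 + n\right) \left(-31 + n\right)$ ($C{\left(n \right)} = \left(n + 1\right) \left(-31 + n\right) = \left(1 + n\right) \left(-31 + n\right)$)
$m = 2840$ ($m = \left(-31 + \left(-41\right)^{2} - -1230\right) - 20 \cdot 2 = \left(-31 + 1681 + 1230\right) - 40 = 2880 - 40 = 2840$)
$\left(248 + 1200\right) + m = \left(248 + 1200\right) + 2840 = 1448 + 2840 = 4288$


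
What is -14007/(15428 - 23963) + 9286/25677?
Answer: 146304583/73051065 ≈ 2.0028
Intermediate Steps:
-14007/(15428 - 23963) + 9286/25677 = -14007/(-8535) + 9286*(1/25677) = -14007*(-1/8535) + 9286/25677 = 4669/2845 + 9286/25677 = 146304583/73051065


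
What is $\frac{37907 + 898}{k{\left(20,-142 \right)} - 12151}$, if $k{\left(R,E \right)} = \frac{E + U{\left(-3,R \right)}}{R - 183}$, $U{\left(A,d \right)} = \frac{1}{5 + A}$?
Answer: $- \frac{12650430}{3960943} \approx -3.1938$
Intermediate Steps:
$k{\left(R,E \right)} = \frac{\frac{1}{2} + E}{-183 + R}$ ($k{\left(R,E \right)} = \frac{E + \frac{1}{5 - 3}}{R - 183} = \frac{E + \frac{1}{2}}{-183 + R} = \frac{\frac{1}{2} + E}{-183 + R}$)
$\frac{37907 + 898}{k{\left(20,-142 \right)} - 12151} = \frac{37907 + 898}{\frac{\frac{1}{2} - 142}{-183 + 20} - 12151} = \frac{38805}{\frac{1}{-163} \left(- \frac{283}{2}\right) - 12151} = \frac{38805}{\left(- \frac{1}{163}\right) \left(- \frac{283}{2}\right) - 12151} = \frac{38805}{\frac{283}{326} - 12151} = \frac{38805}{- \frac{3960943}{326}} = 38805 \left(- \frac{326}{3960943}\right) = - \frac{12650430}{3960943}$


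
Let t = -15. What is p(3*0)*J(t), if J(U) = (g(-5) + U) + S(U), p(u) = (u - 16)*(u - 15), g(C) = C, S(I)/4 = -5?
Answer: -9600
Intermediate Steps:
S(I) = -20 (S(I) = 4*(-5) = -20)
p(u) = (-16 + u)*(-15 + u)
J(U) = -25 + U (J(U) = (-5 + U) - 20 = -25 + U)
p(3*0)*J(t) = (240 + (3*0)² - 93*0)*(-25 - 15) = (240 + 0² - 31*0)*(-40) = (240 + 0 + 0)*(-40) = 240*(-40) = -9600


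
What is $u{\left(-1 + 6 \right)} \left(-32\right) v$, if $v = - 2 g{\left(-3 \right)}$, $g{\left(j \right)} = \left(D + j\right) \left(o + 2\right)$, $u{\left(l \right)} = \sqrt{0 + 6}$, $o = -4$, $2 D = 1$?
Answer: $320 \sqrt{6} \approx 783.84$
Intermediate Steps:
$D = \frac{1}{2}$ ($D = \frac{1}{2} \cdot 1 = \frac{1}{2} \approx 0.5$)
$u{\left(l \right)} = \sqrt{6}$
$g{\left(j \right)} = -1 - 2 j$ ($g{\left(j \right)} = \left(\frac{1}{2} + j\right) \left(-4 + 2\right) = \left(\frac{1}{2} + j\right) \left(-2\right) = -1 - 2 j$)
$v = -10$ ($v = - 2 \left(-1 - -6\right) = - 2 \left(-1 + 6\right) = \left(-2\right) 5 = -10$)
$u{\left(-1 + 6 \right)} \left(-32\right) v = \sqrt{6} \left(-32\right) \left(-10\right) = - 32 \sqrt{6} \left(-10\right) = 320 \sqrt{6}$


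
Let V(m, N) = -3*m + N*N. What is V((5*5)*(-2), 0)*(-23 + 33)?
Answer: 1500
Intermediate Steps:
V(m, N) = N² - 3*m (V(m, N) = -3*m + N² = N² - 3*m)
V((5*5)*(-2), 0)*(-23 + 33) = (0² - 3*5*5*(-2))*(-23 + 33) = (0 - 75*(-2))*10 = (0 - 3*(-50))*10 = (0 + 150)*10 = 150*10 = 1500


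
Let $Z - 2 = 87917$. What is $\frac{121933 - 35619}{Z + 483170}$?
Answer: $\frac{86314}{571089} \approx 0.15114$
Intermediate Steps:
$Z = 87919$ ($Z = 2 + 87917 = 87919$)
$\frac{121933 - 35619}{Z + 483170} = \frac{121933 - 35619}{87919 + 483170} = \frac{86314}{571089}$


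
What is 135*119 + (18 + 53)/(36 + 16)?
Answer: 835451/52 ≈ 16066.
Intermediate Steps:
135*119 + (18 + 53)/(36 + 16) = 16065 + 71/52 = 835451/52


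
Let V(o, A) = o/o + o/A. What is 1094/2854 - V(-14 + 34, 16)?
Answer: -10655/5708 ≈ -1.8667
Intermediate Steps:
V(o, A) = 1 + o/A
1094/2854 - V(-14 + 34, 16) = 1094/2854 - (16 + (-14 + 34))/16 = 1094*(1/2854) - (16 + 20)/16 = 547/1427 - 36/16 = 547/1427 - 1*9/4 = 547/1427 - 9/4 = -10655/5708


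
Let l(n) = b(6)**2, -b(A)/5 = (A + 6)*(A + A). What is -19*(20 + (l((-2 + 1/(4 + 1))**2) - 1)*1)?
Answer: -9849961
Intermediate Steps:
b(A) = -10*A*(6 + A) (b(A) = -5*(A + 6)*(A + A) = -5*(6 + A)*2*A = -10*A*(6 + A))
l(n) = 518400 (l(n) = (-10*6*(6 + 6))**2 = (-10*6*12)**2 = (-720)**2 = 518400)
-19*(20 + (l((-2 + 1/(4 + 1))**2) - 1)*1) = -19*(20 + (518400 - 1)*1) = -19*(20 + 518399*1) = -19*(20 + 518399) = -19*518419 = -9849961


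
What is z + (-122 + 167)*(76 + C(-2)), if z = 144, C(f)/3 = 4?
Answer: 4104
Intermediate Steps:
C(f) = 12 (C(f) = 3*4 = 12)
z + (-122 + 167)*(76 + C(-2)) = 144 + (-122 + 167)*(76 + 12) = 144 + 45*88 = 144 + 3960 = 4104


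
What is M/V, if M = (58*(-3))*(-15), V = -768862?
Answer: -1305/384431 ≈ -0.0033946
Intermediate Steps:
M = 2610 (M = -174*(-15) = 2610)
M/V = 2610/(-768862) = 2610*(-1/768862) = -1305/384431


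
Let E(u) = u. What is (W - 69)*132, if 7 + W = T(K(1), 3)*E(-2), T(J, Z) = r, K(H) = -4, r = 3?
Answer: -10824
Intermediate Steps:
T(J, Z) = 3
W = -13 (W = -7 + 3*(-2) = -7 - 6 = -13)
(W - 69)*132 = (-13 - 69)*132 = -82*132 = -10824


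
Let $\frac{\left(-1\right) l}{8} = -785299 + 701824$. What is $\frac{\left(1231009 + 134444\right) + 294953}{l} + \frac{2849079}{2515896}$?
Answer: $\frac{84444774583}{23334935400} \approx 3.6188$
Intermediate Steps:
$l = 667800$ ($l = - 8 \left(-785299 + 701824\right) = \left(-8\right) \left(-83475\right) = 667800$)
$\frac{\left(1231009 + 134444\right) + 294953}{l} + \frac{2849079}{2515896} = \frac{\left(1231009 + 134444\right) + 294953}{667800} + \frac{2849079}{2515896} = \left(1365453 + 294953\right) \frac{1}{667800} + 2849079 \cdot \frac{1}{2515896} = 1660406 \cdot \frac{1}{667800} + \frac{949693}{838632} = \frac{830203}{333900} + \frac{949693}{838632} = \frac{84444774583}{23334935400}$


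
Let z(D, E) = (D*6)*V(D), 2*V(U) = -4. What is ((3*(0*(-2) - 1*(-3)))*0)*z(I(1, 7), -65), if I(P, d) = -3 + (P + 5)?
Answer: 0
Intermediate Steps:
I(P, d) = 2 + P (I(P, d) = -3 + (5 + P) = 2 + P)
V(U) = -2 (V(U) = (½)*(-4) = -2)
z(D, E) = -12*D (z(D, E) = (D*6)*(-2) = (6*D)*(-2) = -12*D)
((3*(0*(-2) - 1*(-3)))*0)*z(I(1, 7), -65) = ((3*(0*(-2) - 1*(-3)))*0)*(-12*(2 + 1)) = ((3*(0 + 3))*0)*(-12*3) = ((3*3)*0)*(-36) = (9*0)*(-36) = 0*(-36) = 0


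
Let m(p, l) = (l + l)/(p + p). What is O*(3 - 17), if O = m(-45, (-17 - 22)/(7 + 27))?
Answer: -91/255 ≈ -0.35686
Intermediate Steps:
m(p, l) = l/p (m(p, l) = (2*l)/((2*p)) = (2*l)*(1/(2*p)) = l/p)
O = 13/510 (O = ((-17 - 22)/(7 + 27))/(-45) = -39/34*(-1/45) = 13/510 ≈ 0.025490)
O*(3 - 17) = 13*(3 - 17)/510 = (13/510)*(-14) = -91/255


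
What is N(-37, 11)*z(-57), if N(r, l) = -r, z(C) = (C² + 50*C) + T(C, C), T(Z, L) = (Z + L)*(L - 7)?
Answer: 284715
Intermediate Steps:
T(Z, L) = (-7 + L)*(L + Z) (T(Z, L) = (L + Z)*(-7 + L) = (-7 + L)*(L + Z))
z(C) = 3*C² + 36*C (z(C) = (C² + 50*C) + (C² - 7*C - 7*C + C*C) = (C² + 50*C) + (C² - 7*C - 7*C + C²) = (C² + 50*C) + (-14*C + 2*C²) = 3*C² + 36*C)
N(-37, 11)*z(-57) = (-1*(-37))*(3*(-57)*(12 - 57)) = 37*(3*(-57)*(-45)) = 37*7695 = 284715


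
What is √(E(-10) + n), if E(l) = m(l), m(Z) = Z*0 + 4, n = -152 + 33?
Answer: I*√115 ≈ 10.724*I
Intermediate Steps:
n = -119
m(Z) = 4 (m(Z) = 0 + 4 = 4)
E(l) = 4
√(E(-10) + n) = √(4 - 119) = √(-115) = I*√115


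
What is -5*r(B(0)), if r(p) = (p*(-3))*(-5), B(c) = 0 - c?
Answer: 0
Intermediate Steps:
B(c) = -c
r(p) = 15*p (r(p) = -3*p*(-5) = 15*p)
-5*r(B(0)) = -75*(-1*0) = -75*0 = -5*0 = 0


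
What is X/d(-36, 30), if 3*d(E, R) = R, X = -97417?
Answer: -97417/10 ≈ -9741.7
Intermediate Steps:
d(E, R) = R/3
X/d(-36, 30) = -97417/((⅓)*30) = -97417/10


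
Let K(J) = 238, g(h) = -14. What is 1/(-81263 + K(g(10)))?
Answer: -1/81025 ≈ -1.2342e-5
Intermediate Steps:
1/(-81263 + K(g(10))) = 1/(-81263 + 238) = 1/(-81025) = -1/81025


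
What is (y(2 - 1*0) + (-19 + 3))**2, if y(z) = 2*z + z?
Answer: 100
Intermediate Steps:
y(z) = 3*z
(y(2 - 1*0) + (-19 + 3))**2 = (3*(2 - 1*0) + (-19 + 3))**2 = (3*(2 + 0) - 16)**2 = (3*2 - 16)**2 = (6 - 16)**2 = (-10)**2 = 100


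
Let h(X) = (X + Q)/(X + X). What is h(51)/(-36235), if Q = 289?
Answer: -2/21741 ≈ -9.1992e-5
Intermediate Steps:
h(X) = (289 + X)/(2*X) (h(X) = (X + 289)/(X + X) = (289 + X)/((2*X)) = (289 + X)*(1/(2*X)) = (289 + X)/(2*X))
h(51)/(-36235) = ((½)*(289 + 51)/51)/(-36235) = ((½)*(1/51)*340)*(-1/36235) = (10/3)*(-1/36235) = -2/21741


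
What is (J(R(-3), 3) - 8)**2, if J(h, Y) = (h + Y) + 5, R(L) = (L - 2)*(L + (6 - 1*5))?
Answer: 100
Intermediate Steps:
R(L) = (1 + L)*(-2 + L) (R(L) = (-2 + L)*(L + (6 - 5)) = (-2 + L)*(L + 1) = (-2 + L)*(1 + L) = (1 + L)*(-2 + L))
J(h, Y) = 5 + Y + h (J(h, Y) = (Y + h) + 5 = 5 + Y + h)
(J(R(-3), 3) - 8)**2 = ((5 + 3 + (-2 + (-3)**2 - 1*(-3))) - 8)**2 = ((5 + 3 + (-2 + 9 + 3)) - 8)**2 = ((5 + 3 + 10) - 8)**2 = (18 - 8)**2 = 10**2 = 100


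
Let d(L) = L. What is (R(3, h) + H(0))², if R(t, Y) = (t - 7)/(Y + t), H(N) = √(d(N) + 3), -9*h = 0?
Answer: 43/9 - 8*√3/3 ≈ 0.15898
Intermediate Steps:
h = 0 (h = -⅑*0 = 0)
H(N) = √(3 + N) (H(N) = √(N + 3) = √(3 + N))
R(t, Y) = (-7 + t)/(Y + t)
(R(3, h) + H(0))² = ((-7 + 3)/(0 + 3) + √(3 + 0))² = (-4/3 + √3)²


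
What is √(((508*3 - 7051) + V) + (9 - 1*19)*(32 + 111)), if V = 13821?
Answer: 4*√429 ≈ 82.849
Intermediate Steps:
√(((508*3 - 7051) + V) + (9 - 1*19)*(32 + 111)) = √(((508*3 - 7051) + 13821) + (9 - 1*19)*(32 + 111)) = √(((1524 - 7051) + 13821) + (9 - 19)*143) = √((-5527 + 13821) - 10*143) = √(8294 - 1430) = √6864 = 4*√429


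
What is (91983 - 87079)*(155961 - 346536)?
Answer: -934579800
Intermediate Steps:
(91983 - 87079)*(155961 - 346536) = 4904*(-190575) = -934579800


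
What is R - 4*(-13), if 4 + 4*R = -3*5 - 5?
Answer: 46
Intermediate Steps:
R = -6 (R = -1 + (-3*5 - 5)/4 = -1 + (-15 - 5)/4 = -1 + (1/4)*(-20) = -1 - 5 = -6)
R - 4*(-13) = -6 - 4*(-13) = -6 + 52 = 46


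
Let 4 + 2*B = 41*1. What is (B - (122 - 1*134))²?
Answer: 3721/4 ≈ 930.25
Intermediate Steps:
B = 37/2 (B = -2 + (41*1)/2 = -2 + (½)*41 = -2 + 41/2 = 37/2 ≈ 18.500)
(B - (122 - 1*134))² = (37/2 - (122 - 1*134))² = (37/2 - (122 - 134))² = (37/2 - 1*(-12))² = (37/2 + 12)² = (61/2)² = 3721/4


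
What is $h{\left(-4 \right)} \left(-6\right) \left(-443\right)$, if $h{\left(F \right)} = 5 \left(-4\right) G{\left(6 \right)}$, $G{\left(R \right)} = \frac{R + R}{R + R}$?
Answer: $-53160$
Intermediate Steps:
$G{\left(R \right)} = 1$ ($G{\left(R \right)} = \frac{2 R}{2 R} = 2 R \frac{1}{2 R} = 1$)
$h{\left(F \right)} = -20$ ($h{\left(F \right)} = 5 \left(-4\right) 1 = \left(-20\right) 1 = -20$)
$h{\left(-4 \right)} \left(-6\right) \left(-443\right) = \left(-20\right) \left(-6\right) \left(-443\right) = 120 \left(-443\right) = -53160$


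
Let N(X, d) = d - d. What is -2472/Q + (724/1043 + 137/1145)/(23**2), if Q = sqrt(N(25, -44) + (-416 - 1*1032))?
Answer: 971871/631750315 + 618*I*sqrt(362)/181 ≈ 0.0015384 + 64.963*I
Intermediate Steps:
N(X, d) = 0
Q = 2*I*sqrt(362) (Q = sqrt(0 + (-416 - 1*1032)) = sqrt(0 + (-416 - 1032)) = sqrt(0 - 1448) = sqrt(-1448) = 2*I*sqrt(362) ≈ 38.053*I)
-2472/Q + (724/1043 + 137/1145)/(23**2) = -2472*(-I*sqrt(362)/724) + (724/1043 + 137/1145)/(23**2) = -(-618)*I*sqrt(362)/181 + (724*(1/1043) + 137*(1/1145))/529 = 618*I*sqrt(362)/181 + (724/1043 + 137/1145)*(1/529) = 618*I*sqrt(362)/181 + (971871/1194235)*(1/529) = 618*I*sqrt(362)/181 + 971871/631750315 = 971871/631750315 + 618*I*sqrt(362)/181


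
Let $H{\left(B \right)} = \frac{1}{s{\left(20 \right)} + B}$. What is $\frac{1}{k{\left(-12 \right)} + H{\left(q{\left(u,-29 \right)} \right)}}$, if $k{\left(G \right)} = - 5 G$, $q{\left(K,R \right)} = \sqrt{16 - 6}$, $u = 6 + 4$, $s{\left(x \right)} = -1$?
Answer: $\frac{541}{32519} - \frac{\sqrt{10}}{32519} \approx 0.016539$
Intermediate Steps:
$u = 10$
$q{\left(K,R \right)} = \sqrt{10}$
$H{\left(B \right)} = \frac{1}{-1 + B}$
$\frac{1}{k{\left(-12 \right)} + H{\left(q{\left(u,-29 \right)} \right)}} = \frac{1}{\left(-5\right) \left(-12\right) + \frac{1}{-1 + \sqrt{10}}} = \frac{1}{60 + \frac{1}{-1 + \sqrt{10}}}$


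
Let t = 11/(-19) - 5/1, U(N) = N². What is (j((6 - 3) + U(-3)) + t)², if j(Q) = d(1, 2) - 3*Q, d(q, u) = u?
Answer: 565504/361 ≈ 1566.5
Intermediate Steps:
t = -106/19 (t = 11*(-1/19) - 5*1 = -11/19 - 5 = -106/19 ≈ -5.5789)
j(Q) = 2 - 3*Q
(j((6 - 3) + U(-3)) + t)² = ((2 - 3*((6 - 3) + (-3)²)) - 106/19)² = ((2 - 3*(3 + 9)) - 106/19)² = ((2 - 3*12) - 106/19)² = ((2 - 36) - 106/19)² = (-34 - 106/19)² = (-752/19)² = 565504/361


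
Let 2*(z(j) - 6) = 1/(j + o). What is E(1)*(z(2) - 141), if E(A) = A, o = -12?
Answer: -2701/20 ≈ -135.05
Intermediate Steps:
z(j) = 6 + 1/(2*(-12 + j)) (z(j) = 6 + 1/(2*(j - 12)) = 6 + 1/(2*(-12 + j)))
E(1)*(z(2) - 141) = 1*((-143 + 12*2)/(2*(-12 + 2)) - 141) = 1*((1/2)*(-143 + 24)/(-10) - 141) = 1*((1/2)*(-1/10)*(-119) - 141) = 1*(119/20 - 141) = 1*(-2701/20) = -2701/20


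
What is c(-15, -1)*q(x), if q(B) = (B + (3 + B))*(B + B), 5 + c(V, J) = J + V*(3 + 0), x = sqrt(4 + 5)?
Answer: -2754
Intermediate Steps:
x = 3 (x = sqrt(9) = 3)
c(V, J) = -5 + J + 3*V (c(V, J) = -5 + (J + V*(3 + 0)) = -5 + (J + V*3) = -5 + (J + 3*V) = -5 + J + 3*V)
q(B) = 2*B*(3 + 2*B) (q(B) = (3 + 2*B)*(2*B) = 2*B*(3 + 2*B))
c(-15, -1)*q(x) = (-5 - 1 + 3*(-15))*(2*3*(3 + 2*3)) = (-5 - 1 - 45)*(2*3*(3 + 6)) = -102*3*9 = -51*54 = -2754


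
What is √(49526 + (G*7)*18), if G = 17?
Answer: 2*√12917 ≈ 227.31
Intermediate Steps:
√(49526 + (G*7)*18) = √(49526 + (17*7)*18) = √(49526 + 119*18) = √(49526 + 2142) = √51668 = 2*√12917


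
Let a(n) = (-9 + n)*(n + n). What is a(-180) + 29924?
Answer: 97964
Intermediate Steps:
a(n) = 2*n*(-9 + n) (a(n) = (-9 + n)*(2*n) = 2*n*(-9 + n))
a(-180) + 29924 = 2*(-180)*(-9 - 180) + 29924 = 2*(-180)*(-189) + 29924 = 68040 + 29924 = 97964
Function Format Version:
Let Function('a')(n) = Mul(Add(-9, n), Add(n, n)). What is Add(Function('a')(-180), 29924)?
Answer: 97964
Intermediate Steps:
Function('a')(n) = Mul(2, n, Add(-9, n)) (Function('a')(n) = Mul(Add(-9, n), Mul(2, n)) = Mul(2, n, Add(-9, n)))
Add(Function('a')(-180), 29924) = Add(Mul(2, -180, Add(-9, -180)), 29924) = Add(Mul(2, -180, -189), 29924) = Add(68040, 29924) = 97964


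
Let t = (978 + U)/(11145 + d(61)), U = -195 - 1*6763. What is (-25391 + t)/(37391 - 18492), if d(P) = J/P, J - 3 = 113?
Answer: -17265254531/12850582939 ≈ -1.3435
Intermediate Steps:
J = 116 (J = 3 + 113 = 116)
d(P) = 116/P
U = -6958 (U = -195 - 6763 = -6958)
t = -364780/679961 (t = (978 - 6958)/(11145 + 116/61) = -5980/(11145 + 116*(1/61)) = -5980/(11145 + 116/61) = -5980/679961/61 = -5980*61/679961 = -364780/679961 ≈ -0.53647)
(-25391 + t)/(37391 - 18492) = (-25391 - 364780/679961)/(37391 - 18492) = -17265254531/679961/18899 = -17265254531/679961*1/18899 = -17265254531/12850582939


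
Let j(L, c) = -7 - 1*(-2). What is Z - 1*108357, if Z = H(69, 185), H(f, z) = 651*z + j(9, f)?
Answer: 12073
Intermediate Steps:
j(L, c) = -5 (j(L, c) = -7 + 2 = -5)
H(f, z) = -5 + 651*z (H(f, z) = 651*z - 5 = -5 + 651*z)
Z = 120430 (Z = -5 + 651*185 = -5 + 120435 = 120430)
Z - 1*108357 = 120430 - 1*108357 = 120430 - 108357 = 12073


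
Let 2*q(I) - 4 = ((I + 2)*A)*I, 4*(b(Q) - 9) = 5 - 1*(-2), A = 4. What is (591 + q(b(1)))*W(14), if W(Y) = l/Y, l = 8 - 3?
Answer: 4955/16 ≈ 309.69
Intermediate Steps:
l = 5
b(Q) = 43/4 (b(Q) = 9 + (5 - 1*(-2))/4 = 9 + (5 + 2)/4 = 9 + (1/4)*7 = 9 + 7/4 = 43/4)
q(I) = 2 + I*(8 + 4*I)/2 (q(I) = 2 + (((I + 2)*4)*I)/2 = 2 + (((2 + I)*4)*I)/2 = 2 + ((8 + 4*I)*I)/2 = 2 + (I*(8 + 4*I))/2 = 2 + I*(8 + 4*I)/2)
W(Y) = 5/Y
(591 + q(b(1)))*W(14) = (591 + (2 + 2*(43/4)**2 + 4*(43/4)))*(5/14) = (591 + (2 + 2*(1849/16) + 43))*(5*(1/14)) = (591 + (2 + 1849/8 + 43))*(5/14) = (591 + 2209/8)*(5/14) = (6937/8)*(5/14) = 4955/16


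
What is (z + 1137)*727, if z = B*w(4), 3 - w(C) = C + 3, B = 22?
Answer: 762623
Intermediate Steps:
w(C) = -C (w(C) = 3 - (C + 3) = 3 - (3 + C) = 3 + (-3 - C) = -C)
z = -88 (z = 22*(-1*4) = 22*(-4) = -88)
(z + 1137)*727 = (-88 + 1137)*727 = 1049*727 = 762623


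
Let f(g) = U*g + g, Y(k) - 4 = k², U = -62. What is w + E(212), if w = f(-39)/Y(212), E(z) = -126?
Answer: -5661069/44948 ≈ -125.95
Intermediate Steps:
Y(k) = 4 + k²
f(g) = -61*g (f(g) = -62*g + g = -61*g)
w = 2379/44948 (w = (-61*(-39))/(4 + 212²) = 2379/(4 + 44944) = 2379/44948 ≈ 0.052928)
w + E(212) = 2379/44948 - 126 = -5661069/44948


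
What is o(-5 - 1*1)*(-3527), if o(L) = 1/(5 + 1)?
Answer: -3527/6 ≈ -587.83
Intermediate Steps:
o(L) = ⅙ (o(L) = 1/6 = ⅙)
o(-5 - 1*1)*(-3527) = (⅙)*(-3527) = -3527/6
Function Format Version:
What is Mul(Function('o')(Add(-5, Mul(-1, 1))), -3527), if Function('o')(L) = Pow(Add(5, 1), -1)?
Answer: Rational(-3527, 6) ≈ -587.83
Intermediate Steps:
Function('o')(L) = Rational(1, 6) (Function('o')(L) = Pow(6, -1) = Rational(1, 6))
Mul(Function('o')(Add(-5, Mul(-1, 1))), -3527) = Mul(Rational(1, 6), -3527) = Rational(-3527, 6)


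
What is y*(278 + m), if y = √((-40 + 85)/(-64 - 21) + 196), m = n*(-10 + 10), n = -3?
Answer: 278*√56491/17 ≈ 3886.7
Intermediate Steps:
m = 0 (m = -3*(-10 + 10) = -3*0 = 0)
y = √56491/17 (y = √(45/(-85) + 196) = √(45*(-1/85) + 196) = √(-9/17 + 196) = √(3323/17) = √56491/17 ≈ 13.981)
y*(278 + m) = (√56491/17)*(278 + 0) = (√56491/17)*278 = 278*√56491/17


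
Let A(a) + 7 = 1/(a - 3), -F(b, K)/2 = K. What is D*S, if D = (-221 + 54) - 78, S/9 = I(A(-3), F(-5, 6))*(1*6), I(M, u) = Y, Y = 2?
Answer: -26460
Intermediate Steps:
F(b, K) = -2*K
A(a) = -7 + 1/(-3 + a) (A(a) = -7 + 1/(a - 3) = -7 + 1/(-3 + a))
I(M, u) = 2
S = 108 (S = 9*(2*(1*6)) = 9*(2*6) = 9*12 = 108)
D = -245 (D = -167 - 78 = -245)
D*S = -245*108 = -26460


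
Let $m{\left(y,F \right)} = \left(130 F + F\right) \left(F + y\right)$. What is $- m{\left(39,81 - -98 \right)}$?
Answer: $-5111882$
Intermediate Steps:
$m{\left(y,F \right)} = 131 F \left(F + y\right)$
$- m{\left(39,81 - -98 \right)} = - 131 \left(81 - -98\right) \left(\left(81 - -98\right) + 39\right) = - 131 \left(81 + 98\right) \left(\left(81 + 98\right) + 39\right) = - 131 \cdot 179 \left(179 + 39\right) = - 131 \cdot 179 \cdot 218 = \left(-1\right) 5111882 = -5111882$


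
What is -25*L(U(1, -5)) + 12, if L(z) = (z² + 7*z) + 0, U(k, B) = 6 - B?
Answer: -4938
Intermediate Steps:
L(z) = z² + 7*z
-25*L(U(1, -5)) + 12 = -25*(6 - 1*(-5))*(7 + (6 - 1*(-5))) + 12 = -25*(6 + 5)*(7 + (6 + 5)) + 12 = -275*(7 + 11) + 12 = -275*18 + 12 = -25*198 + 12 = -4950 + 12 = -4938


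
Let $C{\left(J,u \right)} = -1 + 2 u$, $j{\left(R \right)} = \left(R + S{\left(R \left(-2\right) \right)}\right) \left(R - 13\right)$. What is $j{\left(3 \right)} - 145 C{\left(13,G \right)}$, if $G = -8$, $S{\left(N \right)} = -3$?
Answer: $2465$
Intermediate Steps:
$j{\left(R \right)} = \left(-13 + R\right) \left(-3 + R\right)$ ($j{\left(R \right)} = \left(R - 3\right) \left(R - 13\right) = \left(-3 + R\right) \left(R - 13\right) = \left(-3 + R\right) \left(-13 + R\right) = \left(-13 + R\right) \left(-3 + R\right)$)
$j{\left(3 \right)} - 145 C{\left(13,G \right)} = \left(39 + 3^{2} - 48\right) - 145 \left(-1 + 2 \left(-8\right)\right) = \left(39 + 9 - 48\right) - 145 \left(-1 - 16\right) = 0 - -2465 = 0 + 2465 = 2465$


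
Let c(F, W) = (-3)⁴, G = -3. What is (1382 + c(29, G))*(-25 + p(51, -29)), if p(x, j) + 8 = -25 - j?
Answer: -42427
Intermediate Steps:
p(x, j) = -33 - j (p(x, j) = -8 + (-25 - j) = -33 - j)
c(F, W) = 81
(1382 + c(29, G))*(-25 + p(51, -29)) = (1382 + 81)*(-25 + (-33 - 1*(-29))) = 1463*(-25 + (-33 + 29)) = 1463*(-25 - 4) = 1463*(-29) = -42427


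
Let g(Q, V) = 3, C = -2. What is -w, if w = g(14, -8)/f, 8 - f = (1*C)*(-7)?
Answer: 1/2 ≈ 0.50000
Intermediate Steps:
f = -6 (f = 8 - 1*(-2)*(-7) = 8 - (-2)*(-7) = 8 - 1*14 = 8 - 14 = -6)
w = -1/2 (w = 3/(-6) = 3*(-1/6) = -1/2 ≈ -0.50000)
-w = -1*(-1/2) = 1/2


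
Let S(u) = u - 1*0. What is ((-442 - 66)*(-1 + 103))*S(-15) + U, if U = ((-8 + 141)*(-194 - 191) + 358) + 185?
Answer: 726578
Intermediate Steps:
S(u) = u (S(u) = u + 0 = u)
U = -50662 (U = (133*(-385) + 358) + 185 = (-51205 + 358) + 185 = -50847 + 185 = -50662)
((-442 - 66)*(-1 + 103))*S(-15) + U = ((-442 - 66)*(-1 + 103))*(-15) - 50662 = -508*102*(-15) - 50662 = -51816*(-15) - 50662 = 777240 - 50662 = 726578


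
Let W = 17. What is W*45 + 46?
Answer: 811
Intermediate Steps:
W*45 + 46 = 17*45 + 46 = 765 + 46 = 811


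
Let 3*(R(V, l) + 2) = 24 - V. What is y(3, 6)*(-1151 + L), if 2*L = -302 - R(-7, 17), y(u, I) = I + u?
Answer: -23511/2 ≈ -11756.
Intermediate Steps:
R(V, l) = 6 - V/3 (R(V, l) = -2 + (24 - V)/3 = -2 + (8 - V/3) = 6 - V/3)
L = -931/6 (L = (-302 - (6 - ⅓*(-7)))/2 = (-302 - (6 + 7/3))/2 = (-302 - 1*25/3)/2 = (-302 - 25/3)/2 = (½)*(-931/3) = -931/6 ≈ -155.17)
y(3, 6)*(-1151 + L) = (6 + 3)*(-1151 - 931/6) = 9*(-7837/6) = -23511/2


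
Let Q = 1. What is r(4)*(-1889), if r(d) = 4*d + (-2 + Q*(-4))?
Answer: -18890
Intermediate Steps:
r(d) = -6 + 4*d (r(d) = 4*d + (-2 + 1*(-4)) = 4*d + (-2 - 4) = 4*d - 6 = -6 + 4*d)
r(4)*(-1889) = (-6 + 4*4)*(-1889) = (-6 + 16)*(-1889) = 10*(-1889) = -18890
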